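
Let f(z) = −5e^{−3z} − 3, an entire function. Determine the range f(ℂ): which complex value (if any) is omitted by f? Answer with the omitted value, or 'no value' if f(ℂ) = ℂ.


Little Picard bounds the complement of f(ℂ) to at most one point.
e^{−3z} is never zero on ℂ, so -5·e^{−3z} takes every value in ℂ ∖ {0}. Adding -3 shifts the range to ℂ ∖ {-3}. Thus f omits exactly the value -3.

Omitted value: -3.


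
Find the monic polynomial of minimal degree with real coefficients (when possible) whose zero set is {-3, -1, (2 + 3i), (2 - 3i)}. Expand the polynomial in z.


The polynomial is p(z) = ∏_{α ∈ S} (z − α), where S = {-3, -1, (2 + 3i), (2 - 3i)}.
Expanding the product yields: p(z) = z^4 + 40·z + 39.
Note conjugate pairs combine to real quadratics: (z − (2+3i))(z − (2−3i)) = z² − 4z + 13.
The resulting polynomial has degree 4 and real coefficients as required.

p(z) = z^4 + 40·z + 39.


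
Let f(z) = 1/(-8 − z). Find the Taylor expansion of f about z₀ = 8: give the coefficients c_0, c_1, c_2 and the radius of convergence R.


Let w = z − z₀, so z = z₀ + w.
Then -8 − z = -8 − (z₀ + w) = (-8 − z₀) − w = -16 − w.
f(z) = 1/(-16 − w) = (1/(-16)) · 1/(1 − w/(-16)) = Σ_{n≥0} w^n / (-16)^(n+1).
So c_n = 1/(-16)^(n+1):
  c_0 = 1/(-16)^1 = -1/16.
  c_1 = 1/(-16)^2 = 1/256.
  c_2 = 1/(-16)^3 = -1/4096.
The series is valid for |w/d| < 1, i.e. |z − z₀| < |d|.
Radius of convergence: R = |-8 − z₀| = |-16| = 16 (distance from z₀ to the singularity z = -8).

c_0 = -1/16, c_1 = 1/256, c_2 = -1/4096; R = 16.


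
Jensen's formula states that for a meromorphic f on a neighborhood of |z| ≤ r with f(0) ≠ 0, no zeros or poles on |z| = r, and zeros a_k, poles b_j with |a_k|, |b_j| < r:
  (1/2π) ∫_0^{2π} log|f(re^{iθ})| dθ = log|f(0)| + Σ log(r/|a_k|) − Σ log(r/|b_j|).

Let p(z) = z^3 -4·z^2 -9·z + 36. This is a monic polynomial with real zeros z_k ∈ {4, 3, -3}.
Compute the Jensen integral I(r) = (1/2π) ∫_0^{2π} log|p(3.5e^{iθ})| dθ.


Zeros: -3, 3, 4; r = 3.5.
Inside |z| < r: -3, 3. Outside (|z| ≥ r): 4.
p(0) = 36, so log|p(0)| = log(36) = 3.5835.
Apply Jensen: I(r) = log|p(0)| + Σ_k log(r/|z_k|), summed over zeros inside |z| < r.
  log(r/|z_k|) for z_k = 3: log(3.5/3) = 0.1542
  log(r/|z_k|) for z_k = -3: log(3.5/3) = 0.1542
  Outside zeros (4) contribute nothing to the Jensen sum.
Sum over inside zeros: 0.3083.
I(r) = log|p(0)| + (inside sum) = 3.5835 + 0.3083 = 3.8918.
Note: since some zeros are outside |z| ≤ r, the simplified n·log(r) form does NOT apply — only the inside zeros contribute.

I(r) ≈ 3.8918.


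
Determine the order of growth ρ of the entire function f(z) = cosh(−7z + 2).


cosh(w) is a linear combination of e^{iw} and e^{−iw} (or e^w, e^{−w} in the hyperbolic case), so |cosh(w)| ≤ e^{|w|}. With w = −7z + 2, |w| ≤ 7|z| + 2 = 7r + 2 on |z| = r, giving M(r) ≤ e^{7r + 2}, so ρ ≤ 1. On a suitable ray (z = it for sin/cos; z = t for sinh/cosh, t real → ∞), |cosh(−7z + 2)| grows like e^{7|t|}/2, so ρ ≥ 1. Hence ρ = 1.
Therefore ρ = 1.

Order ρ = 1.


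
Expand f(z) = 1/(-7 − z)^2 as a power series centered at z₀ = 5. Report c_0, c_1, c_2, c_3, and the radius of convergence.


Let w = z − z₀, so z = z₀ + w.
Then -7 − z = -7 − (z₀ + w) = (-7 − z₀) − w = -12 − w.
f(z) = 1/(-12 − w)^2 = (1/(-12)^2) · (1 − w/(-12))^{−2}.
By the binomial series (1−u)^{−2} = Σ_{n≥0} C(n+1, 1) u^n for |u|<1, with u = w/(-12):
  c_n = C(n+1, 1) / (-12)^(n+2).
  c_0 = 1/(-12)^2 = 1/144.
  c_1 = 2/(-12)^3 = -1/864.
  c_2 = 3/(-12)^4 = 1/6912.
  c_3 = 4/(-12)^5 = -1/62208.
The series is valid for |w/d| < 1, i.e. |z − z₀| < |d|.
Radius of convergence: R = |-7 − z₀| = |-12| = 12 (distance from z₀ to the singularity z = -7).

c_0 = 1/144, c_1 = -1/864, c_2 = 1/6912, c_3 = -1/62208; R = 12.


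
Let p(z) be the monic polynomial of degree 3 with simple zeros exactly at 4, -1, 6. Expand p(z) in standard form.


The polynomial is p(z) = ∏_{α ∈ S} (z − α), where S = {4, -1, 6}.
Expanding the product yields: p(z) = z^3 -9·z^2 + 14·z + 24.
The resulting polynomial has degree 3 and real coefficients as required.

p(z) = z^3 -9·z^2 + 14·z + 24.


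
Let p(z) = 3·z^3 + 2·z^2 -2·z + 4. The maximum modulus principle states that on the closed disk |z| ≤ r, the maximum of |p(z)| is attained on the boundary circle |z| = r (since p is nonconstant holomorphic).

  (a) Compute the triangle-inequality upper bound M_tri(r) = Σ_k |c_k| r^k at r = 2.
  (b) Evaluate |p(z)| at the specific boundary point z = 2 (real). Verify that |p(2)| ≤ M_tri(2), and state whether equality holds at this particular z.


Coefficients: c_0 = 4, c_1 = -2, c_2 = 2, c_3 = 3. Radius r = 2.
Part (a). Triangle bound: M_tri(r) = Σ_k |c_k| r^k
  = |4|·2^0 + |-2|·2^1 + |2|·2^2 + |3|·2^3
  = 4 + 4 + 8 + 24 = 40.
This bounds M(r) := max_{|z|=r} |p(z)| from above; equality holds iff all terms c_k z^k can be made to align in phase at a single z on |z|=r.
Part (b). At z = 2 (real, on the circle |z| = r):
  p(2) = (4)·2^0 + (-2)·2^1 + (2)·2^2 + (3)·2^3 = 32.
  |p(2)| = 32.
Check: |p(2)| = 32 ≤ 40 = M_tri(2). ✓ Equality does not hold at z = 2 (the coefficients have mixed signs, so the terms do not all align in phase there).

M_tri(2) = 40; |p(2)| = 32; equality at z=2: no.


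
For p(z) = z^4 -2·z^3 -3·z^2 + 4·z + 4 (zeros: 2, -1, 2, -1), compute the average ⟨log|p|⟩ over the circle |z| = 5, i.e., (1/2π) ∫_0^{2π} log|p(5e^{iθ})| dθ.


Zeros: -1, -1, 2, 2; r = 5.
Inside |z| < r: -1, -1, 2, 2. Outside (|z| ≥ r): ∅.
p(0) = 4, so log|p(0)| = log(4) = 1.3863.
Apply Jensen: I(r) = log|p(0)| + Σ_k log(r/|z_k|), summed over zeros inside |z| < r.
  log(r/|z_k|) for z_k = 2: log(5/2) = 0.9163
  log(r/|z_k|) for z_k = -1: log(5/1) = 1.6094
  log(r/|z_k|) for z_k = 2: log(5/2) = 0.9163
  log(r/|z_k|) for z_k = -1: log(5/1) = 1.6094
Sum over inside zeros: 5.0515.
I(r) = log|p(0)| + (inside sum) = 1.3863 + 5.0515 = 6.4378.
Closed form (all zeros inside, monic): I(r) = n·log(r) = 4·log(5) = 6.4378. ✓

I(r) ≈ 6.4378.


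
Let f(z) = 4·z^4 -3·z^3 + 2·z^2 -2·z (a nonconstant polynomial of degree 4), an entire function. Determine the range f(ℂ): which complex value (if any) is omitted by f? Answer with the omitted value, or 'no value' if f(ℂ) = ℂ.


Little Picard bounds the complement of f(ℂ) to at most one point.
For every w ∈ ℂ, the equation p(z) − w = 0 is a nonconstant polynomial in z and hence has at least one root by the fundamental theorem of algebra. So p is surjective onto ℂ, omitting no value.

Omitted value: no value.


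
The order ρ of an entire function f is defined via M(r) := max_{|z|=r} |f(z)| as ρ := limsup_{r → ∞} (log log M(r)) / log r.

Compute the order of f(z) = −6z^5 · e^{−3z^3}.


M(r) = max_{|z|=r} |-6|·|z|^5·|e^{−3z^3}| = 6·r^5 · e^{3r^3} (the factors attain their maxima compatibly on |z|=r). Then log M(r) = log 6 + 5·log r + 3r^3, dominated by the last term, so log log M(r) ~ 3·log r. The polynomial factor -6z^5 contributes only a log r term and does not affect the order. ρ = 3.
Therefore ρ = 3.

Order ρ = 3.


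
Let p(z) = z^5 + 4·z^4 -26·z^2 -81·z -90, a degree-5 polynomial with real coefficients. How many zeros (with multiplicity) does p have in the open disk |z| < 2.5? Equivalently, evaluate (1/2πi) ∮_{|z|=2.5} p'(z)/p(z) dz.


The zeros of p are: (-1 + 2i), (-1 - 2i), -3, -2, 3.
Their magnitudes are: 2.236, 2.236, 3, 2, 3.
Zeros with |z| < R = 2.5: (-1 + 2i), (-1 - 2i), -2.
Count = 3.
By the argument principle, (1/2πi) ∮_{|z|=R} p'(z)/p(z) dz equals exactly this count.

Number of zeros inside |z| < 2.5: 3.


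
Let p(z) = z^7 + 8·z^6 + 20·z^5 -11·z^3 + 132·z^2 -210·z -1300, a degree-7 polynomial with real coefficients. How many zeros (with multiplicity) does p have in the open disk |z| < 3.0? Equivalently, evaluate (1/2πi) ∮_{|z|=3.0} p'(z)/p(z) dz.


The zeros of p are: 2, (1 + 2i), (1 - 2i), (-3 + 1i), (-3 - 1i), (-3 + 2i), (-3 - 2i).
Their magnitudes are: 2, 2.236, 2.236, 3.162, 3.162, 3.606, 3.606.
Zeros with |z| < R = 3.0: 2, (1 + 2i), (1 - 2i).
Count = 3.
By the argument principle, (1/2πi) ∮_{|z|=R} p'(z)/p(z) dz equals exactly this count.

Number of zeros inside |z| < 3.0: 3.


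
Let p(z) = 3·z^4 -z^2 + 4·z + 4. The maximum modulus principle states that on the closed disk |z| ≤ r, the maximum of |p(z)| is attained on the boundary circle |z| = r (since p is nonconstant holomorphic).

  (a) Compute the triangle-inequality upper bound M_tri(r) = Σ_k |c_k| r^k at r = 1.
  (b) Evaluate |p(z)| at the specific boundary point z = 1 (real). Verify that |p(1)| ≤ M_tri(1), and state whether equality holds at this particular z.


Coefficients: c_0 = 4, c_1 = 4, c_2 = -1, c_3 = 0, c_4 = 3. Radius r = 1.
Part (a). Triangle bound: M_tri(r) = Σ_k |c_k| r^k
  = |4|·1^0 + |4|·1^1 + |-1|·1^2 + |0|·1^3 + |3|·1^4
  = 4 + 4 + 1 + 0 + 3 = 12.
This bounds M(r) := max_{|z|=r} |p(z)| from above; equality holds iff all terms c_k z^k can be made to align in phase at a single z on |z|=r.
Part (b). At z = 1 (real, on the circle |z| = r):
  p(1) = (4)·1^0 + (4)·1^1 + (-1)·1^2 + (0)·1^3 + (3)·1^4 = 10.
  |p(1)| = 10.
Check: |p(1)| = 10 ≤ 12 = M_tri(1). ✓ Equality does not hold at z = 1 (the coefficients have mixed signs, so the terms do not all align in phase there).

M_tri(1) = 12; |p(1)| = 10; equality at z=1: no.


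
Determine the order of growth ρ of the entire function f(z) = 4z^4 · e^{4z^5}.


M(r) = max_{|z|=r} |4|·|z|^4·|e^{4z^5}| = 4·r^4 · e^{4r^5} (the factors attain their maxima compatibly on |z|=r). Then log M(r) = log 4 + 4·log r + 4r^5, dominated by the last term, so log log M(r) ~ 5·log r. The polynomial factor 4z^4 contributes only a log r term and does not affect the order. ρ = 5.
Therefore ρ = 5.

Order ρ = 5.


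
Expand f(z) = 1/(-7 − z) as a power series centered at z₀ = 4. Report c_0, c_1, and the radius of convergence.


Let w = z − z₀, so z = z₀ + w.
Then -7 − z = -7 − (z₀ + w) = (-7 − z₀) − w = -11 − w.
f(z) = 1/(-11 − w) = (1/(-11)) · 1/(1 − w/(-11)) = Σ_{n≥0} w^n / (-11)^(n+1).
So c_n = 1/(-11)^(n+1):
  c_0 = 1/(-11)^1 = -1/11.
  c_1 = 1/(-11)^2 = 1/121.
The series is valid for |w/d| < 1, i.e. |z − z₀| < |d|.
Radius of convergence: R = |-7 − z₀| = |-11| = 11 (distance from z₀ to the singularity z = -7).

c_0 = -1/11, c_1 = 1/121; R = 11.


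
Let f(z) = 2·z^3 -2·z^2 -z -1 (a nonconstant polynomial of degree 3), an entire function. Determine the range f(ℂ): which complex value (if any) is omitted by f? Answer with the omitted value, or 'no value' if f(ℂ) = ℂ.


Little Picard bounds the complement of f(ℂ) to at most one point.
For every w ∈ ℂ, the equation p(z) − w = 0 is a nonconstant polynomial in z and hence has at least one root by the fundamental theorem of algebra. So p is surjective onto ℂ, omitting no value.

Omitted value: no value.


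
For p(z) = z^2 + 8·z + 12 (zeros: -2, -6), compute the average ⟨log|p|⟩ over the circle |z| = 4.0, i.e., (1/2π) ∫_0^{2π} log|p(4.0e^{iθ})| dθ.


Zeros: -6, -2; r = 4.0.
Inside |z| < r: -2. Outside (|z| ≥ r): -6.
p(0) = 12, so log|p(0)| = log(12) = 2.4849.
Apply Jensen: I(r) = log|p(0)| + Σ_k log(r/|z_k|), summed over zeros inside |z| < r.
  log(r/|z_k|) for z_k = -2: log(4.0/2) = 0.6931
  Outside zeros (-6) contribute nothing to the Jensen sum.
Sum over inside zeros: 0.6931.
I(r) = log|p(0)| + (inside sum) = 2.4849 + 0.6931 = 3.1781.
Note: since some zeros are outside |z| ≤ r, the simplified n·log(r) form does NOT apply — only the inside zeros contribute.

I(r) ≈ 3.1781.


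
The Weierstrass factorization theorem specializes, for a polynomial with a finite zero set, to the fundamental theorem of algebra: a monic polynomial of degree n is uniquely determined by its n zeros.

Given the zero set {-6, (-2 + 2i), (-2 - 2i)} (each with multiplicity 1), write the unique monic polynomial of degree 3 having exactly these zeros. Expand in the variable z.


The polynomial is p(z) = ∏_{α ∈ S} (z − α), where S = {-6, (-2 + 2i), (-2 - 2i)}.
Expanding the product yields: p(z) = z^3 + 10·z^2 + 32·z + 48.
Note conjugate pairs combine to real quadratics: (z − (-2+2i))(z − (-2−2i)) = z² + 4z + 8.
The resulting polynomial has degree 3 and real coefficients as required.

p(z) = z^3 + 10·z^2 + 32·z + 48.


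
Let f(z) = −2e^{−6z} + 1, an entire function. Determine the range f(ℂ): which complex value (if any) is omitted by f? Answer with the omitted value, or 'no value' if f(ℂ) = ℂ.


Little Picard bounds the complement of f(ℂ) to at most one point.
e^{−6z} is never zero on ℂ, so -2·e^{−6z} takes every value in ℂ ∖ {0}. Adding 1 shifts the range to ℂ ∖ {1}. Thus f omits exactly the value 1.

Omitted value: 1.


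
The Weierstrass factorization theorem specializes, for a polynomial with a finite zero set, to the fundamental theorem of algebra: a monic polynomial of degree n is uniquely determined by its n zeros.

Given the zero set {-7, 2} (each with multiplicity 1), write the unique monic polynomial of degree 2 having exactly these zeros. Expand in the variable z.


The polynomial is p(z) = ∏_{α ∈ S} (z − α), where S = {-7, 2}.
Expanding the product yields: p(z) = z^2 + 5·z -14.
The resulting polynomial has degree 2 and real coefficients as required.

p(z) = z^2 + 5·z -14.


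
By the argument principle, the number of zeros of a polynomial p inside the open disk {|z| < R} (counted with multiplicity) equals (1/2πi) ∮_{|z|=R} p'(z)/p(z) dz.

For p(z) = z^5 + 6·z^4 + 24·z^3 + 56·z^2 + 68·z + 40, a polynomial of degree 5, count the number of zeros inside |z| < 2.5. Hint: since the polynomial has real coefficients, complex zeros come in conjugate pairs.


The zeros of p are: -2, (-1 + 1i), (-1 - 1i), (-1 + 3i), (-1 - 3i).
Their magnitudes are: 2, 1.414, 1.414, 3.162, 3.162.
Zeros with |z| < R = 2.5: -2, (-1 + 1i), (-1 - 1i).
Count = 3.
By the argument principle, (1/2πi) ∮_{|z|=R} p'(z)/p(z) dz equals exactly this count.

Number of zeros inside |z| < 2.5: 3.


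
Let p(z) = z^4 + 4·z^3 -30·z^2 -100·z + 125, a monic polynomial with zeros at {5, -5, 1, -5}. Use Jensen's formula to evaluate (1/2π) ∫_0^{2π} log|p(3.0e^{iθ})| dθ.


Zeros: -5, -5, 1, 5; r = 3.0.
Inside |z| < r: 1. Outside (|z| ≥ r): -5, -5, 5.
p(0) = 125, so log|p(0)| = log(125) = 4.8283.
Apply Jensen: I(r) = log|p(0)| + Σ_k log(r/|z_k|), summed over zeros inside |z| < r.
  log(r/|z_k|) for z_k = 1: log(3.0/1) = 1.0986
  Outside zeros (-5, -5, 5) contribute nothing to the Jensen sum.
Sum over inside zeros: 1.0986.
I(r) = log|p(0)| + (inside sum) = 4.8283 + 1.0986 = 5.9269.
Note: since some zeros are outside |z| ≤ r, the simplified n·log(r) form does NOT apply — only the inside zeros contribute.

I(r) ≈ 5.9269.


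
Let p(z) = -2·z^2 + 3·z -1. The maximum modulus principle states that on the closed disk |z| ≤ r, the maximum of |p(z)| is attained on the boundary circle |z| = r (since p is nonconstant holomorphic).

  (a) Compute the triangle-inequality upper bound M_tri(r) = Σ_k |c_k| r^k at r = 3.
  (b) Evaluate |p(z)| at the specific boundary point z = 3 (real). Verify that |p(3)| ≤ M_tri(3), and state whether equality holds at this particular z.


Coefficients: c_0 = -1, c_1 = 3, c_2 = -2. Radius r = 3.
Part (a). Triangle bound: M_tri(r) = Σ_k |c_k| r^k
  = |-1|·3^0 + |3|·3^1 + |-2|·3^2
  = 1 + 9 + 18 = 28.
This bounds M(r) := max_{|z|=r} |p(z)| from above; equality holds iff all terms c_k z^k can be made to align in phase at a single z on |z|=r.
Part (b). At z = 3 (real, on the circle |z| = r):
  p(3) = (-1)·3^0 + (3)·3^1 + (-2)·3^2 = -10.
  |p(3)| = 10.
Check: |p(3)| = 10 ≤ 28 = M_tri(3). ✓ Equality does not hold at z = 3 (the coefficients have mixed signs, so the terms do not all align in phase there).

M_tri(3) = 28; |p(3)| = 10; equality at z=3: no.


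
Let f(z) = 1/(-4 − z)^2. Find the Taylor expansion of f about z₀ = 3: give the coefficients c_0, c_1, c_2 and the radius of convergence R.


Let w = z − z₀, so z = z₀ + w.
Then -4 − z = -4 − (z₀ + w) = (-4 − z₀) − w = -7 − w.
f(z) = 1/(-7 − w)^2 = (1/(-7)^2) · (1 − w/(-7))^{−2}.
By the binomial series (1−u)^{−2} = Σ_{n≥0} C(n+1, 1) u^n for |u|<1, with u = w/(-7):
  c_n = C(n+1, 1) / (-7)^(n+2).
  c_0 = 1/(-7)^2 = 1/49.
  c_1 = 2/(-7)^3 = -2/343.
  c_2 = 3/(-7)^4 = 3/2401.
The series is valid for |w/d| < 1, i.e. |z − z₀| < |d|.
Radius of convergence: R = |-4 − z₀| = |-7| = 7 (distance from z₀ to the singularity z = -4).

c_0 = 1/49, c_1 = -2/343, c_2 = 3/2401; R = 7.


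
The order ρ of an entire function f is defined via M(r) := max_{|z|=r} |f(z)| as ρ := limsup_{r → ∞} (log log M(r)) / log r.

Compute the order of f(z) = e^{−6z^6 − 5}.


|e^{−6z^6 − 5}| = e^{Re(-6·z^6) + -5} ≤ e^{6|z|^6 + -5} = e^{6r^6 + -5} on |z| = r, so ρ ≤ 6. Choosing z on |z|=r so that -6·z^6 is real positive (always possible by picking arg z appropriately) gives |f(z)| = e^{6r^6 + -5}, matching the bound. The additive constant -5 does not affect log log M(r) ~ 6·log r. Hence ρ = 6.
Therefore ρ = 6.

Order ρ = 6.


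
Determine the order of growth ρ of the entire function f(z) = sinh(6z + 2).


sinh(w) is a linear combination of e^{iw} and e^{−iw} (or e^w, e^{−w} in the hyperbolic case), so |sinh(w)| ≤ e^{|w|}. With w = 6z + 2, |w| ≤ 6|z| + 2 = 6r + 2 on |z| = r, giving M(r) ≤ e^{6r + 2}, so ρ ≤ 1. On a suitable ray (z = it for sin/cos; z = t for sinh/cosh, t real → ∞), |sinh(6z + 2)| grows like e^{6|t|}/2, so ρ ≥ 1. Hence ρ = 1.
Therefore ρ = 1.

Order ρ = 1.


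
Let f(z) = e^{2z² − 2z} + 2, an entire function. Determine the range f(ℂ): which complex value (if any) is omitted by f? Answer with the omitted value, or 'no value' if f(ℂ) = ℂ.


Little Picard bounds the complement of f(ℂ) to at most one point.
The exponent g(z) = 2z² − 2z is a nonconstant polynomial, hence surjective onto ℂ. So e^{g(z)} takes every value in {e^w : w ∈ ℂ} = ℂ ∖ {0}. Adding 2 shifts the range to ℂ ∖ {2}. f omits exactly 2.

Omitted value: 2.


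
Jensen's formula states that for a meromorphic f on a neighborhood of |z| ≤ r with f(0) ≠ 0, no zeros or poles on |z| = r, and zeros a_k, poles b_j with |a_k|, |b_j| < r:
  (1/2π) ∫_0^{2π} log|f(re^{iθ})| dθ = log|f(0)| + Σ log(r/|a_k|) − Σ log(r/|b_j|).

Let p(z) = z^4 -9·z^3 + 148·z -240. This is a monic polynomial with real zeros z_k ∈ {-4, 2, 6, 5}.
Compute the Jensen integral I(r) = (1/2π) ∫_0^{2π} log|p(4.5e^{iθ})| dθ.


Zeros: -4, 2, 5, 6; r = 4.5.
Inside |z| < r: -4, 2. Outside (|z| ≥ r): 5, 6.
p(0) = -240, so log|p(0)| = log(240) = 5.4806.
Apply Jensen: I(r) = log|p(0)| + Σ_k log(r/|z_k|), summed over zeros inside |z| < r.
  log(r/|z_k|) for z_k = -4: log(4.5/4) = 0.1178
  log(r/|z_k|) for z_k = 2: log(4.5/2) = 0.8109
  Outside zeros (5, 6) contribute nothing to the Jensen sum.
Sum over inside zeros: 0.9287.
I(r) = log|p(0)| + (inside sum) = 5.4806 + 0.9287 = 6.4094.
Note: since some zeros are outside |z| ≤ r, the simplified n·log(r) form does NOT apply — only the inside zeros contribute.

I(r) ≈ 6.4094.


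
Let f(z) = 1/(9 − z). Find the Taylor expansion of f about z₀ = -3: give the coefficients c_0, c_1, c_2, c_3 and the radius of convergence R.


Let w = z − z₀, so z = z₀ + w.
Then 9 − z = 9 − (z₀ + w) = (9 − z₀) − w = 12 − w.
f(z) = 1/(12 − w) = (1/(12)) · 1/(1 − w/(12)) = Σ_{n≥0} w^n / (12)^(n+1).
So c_n = 1/(12)^(n+1):
  c_0 = 1/(12)^1 = 1/12.
  c_1 = 1/(12)^2 = 1/144.
  c_2 = 1/(12)^3 = 1/1728.
  c_3 = 1/(12)^4 = 1/20736.
The series is valid for |w/d| < 1, i.e. |z − z₀| < |d|.
Radius of convergence: R = |9 − z₀| = |12| = 12 (distance from z₀ to the singularity z = 9).

c_0 = 1/12, c_1 = 1/144, c_2 = 1/1728, c_3 = 1/20736; R = 12.


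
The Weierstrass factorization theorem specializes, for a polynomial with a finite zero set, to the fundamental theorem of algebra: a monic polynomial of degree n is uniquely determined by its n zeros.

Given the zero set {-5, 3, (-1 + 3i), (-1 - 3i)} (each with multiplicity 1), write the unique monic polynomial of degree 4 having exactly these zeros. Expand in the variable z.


The polynomial is p(z) = ∏_{α ∈ S} (z − α), where S = {-5, 3, (-1 + 3i), (-1 - 3i)}.
Expanding the product yields: p(z) = z^4 + 4·z^3 -z^2 -10·z -150.
Note conjugate pairs combine to real quadratics: (z − (-1+3i))(z − (-1−3i)) = z² + 2z + 10.
The resulting polynomial has degree 4 and real coefficients as required.

p(z) = z^4 + 4·z^3 -z^2 -10·z -150.


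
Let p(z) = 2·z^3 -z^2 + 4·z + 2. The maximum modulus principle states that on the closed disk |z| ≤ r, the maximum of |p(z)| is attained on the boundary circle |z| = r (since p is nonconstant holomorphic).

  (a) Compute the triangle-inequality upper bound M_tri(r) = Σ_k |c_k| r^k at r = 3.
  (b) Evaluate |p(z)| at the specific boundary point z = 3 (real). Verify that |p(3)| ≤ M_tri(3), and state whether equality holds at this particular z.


Coefficients: c_0 = 2, c_1 = 4, c_2 = -1, c_3 = 2. Radius r = 3.
Part (a). Triangle bound: M_tri(r) = Σ_k |c_k| r^k
  = |2|·3^0 + |4|·3^1 + |-1|·3^2 + |2|·3^3
  = 2 + 12 + 9 + 54 = 77.
This bounds M(r) := max_{|z|=r} |p(z)| from above; equality holds iff all terms c_k z^k can be made to align in phase at a single z on |z|=r.
Part (b). At z = 3 (real, on the circle |z| = r):
  p(3) = (2)·3^0 + (4)·3^1 + (-1)·3^2 + (2)·3^3 = 59.
  |p(3)| = 59.
Check: |p(3)| = 59 ≤ 77 = M_tri(3). ✓ Equality does not hold at z = 3 (the coefficients have mixed signs, so the terms do not all align in phase there).

M_tri(3) = 77; |p(3)| = 59; equality at z=3: no.


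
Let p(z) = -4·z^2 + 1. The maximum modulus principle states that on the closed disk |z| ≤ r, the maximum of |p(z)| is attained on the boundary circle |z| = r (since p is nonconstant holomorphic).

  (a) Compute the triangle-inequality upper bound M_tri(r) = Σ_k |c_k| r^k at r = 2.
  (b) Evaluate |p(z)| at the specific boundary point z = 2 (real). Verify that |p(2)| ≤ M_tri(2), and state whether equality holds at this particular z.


Coefficients: c_0 = 1, c_1 = 0, c_2 = -4. Radius r = 2.
Part (a). Triangle bound: M_tri(r) = Σ_k |c_k| r^k
  = |1|·2^0 + |0|·2^1 + |-4|·2^2
  = 1 + 0 + 16 = 17.
This bounds M(r) := max_{|z|=r} |p(z)| from above; equality holds iff all terms c_k z^k can be made to align in phase at a single z on |z|=r.
Part (b). At z = 2 (real, on the circle |z| = r):
  p(2) = (1)·2^0 + (0)·2^1 + (-4)·2^2 = -15.
  |p(2)| = 15.
Check: |p(2)| = 15 ≤ 17 = M_tri(2). ✓ Equality does not hold at z = 2 (the coefficients have mixed signs, so the terms do not all align in phase there).

M_tri(2) = 17; |p(2)| = 15; equality at z=2: no.


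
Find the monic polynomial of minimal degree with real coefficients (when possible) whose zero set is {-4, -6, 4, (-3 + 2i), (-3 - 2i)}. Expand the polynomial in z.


The polynomial is p(z) = ∏_{α ∈ S} (z − α), where S = {-4, -6, 4, (-3 + 2i), (-3 - 2i)}.
Expanding the product yields: p(z) = z^5 + 12·z^4 + 33·z^3 -114·z^2 -784·z -1248.
Note conjugate pairs combine to real quadratics: (z − (-3+2i))(z − (-3−2i)) = z² + 6z + 13.
The resulting polynomial has degree 5 and real coefficients as required.

p(z) = z^5 + 12·z^4 + 33·z^3 -114·z^2 -784·z -1248.


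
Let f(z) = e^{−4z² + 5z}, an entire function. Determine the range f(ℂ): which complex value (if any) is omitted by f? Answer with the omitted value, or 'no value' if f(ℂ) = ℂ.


Little Picard bounds the complement of f(ℂ) to at most one point.
The exponent g(z) = −4z² + 5z is a nonconstant polynomial, hence surjective onto ℂ. So e^{g(z)} takes every value in {e^w : w ∈ ℂ} = ℂ ∖ {0}. Adding 0 shifts the range to ℂ ∖ {0}. f omits exactly 0.

Omitted value: 0.


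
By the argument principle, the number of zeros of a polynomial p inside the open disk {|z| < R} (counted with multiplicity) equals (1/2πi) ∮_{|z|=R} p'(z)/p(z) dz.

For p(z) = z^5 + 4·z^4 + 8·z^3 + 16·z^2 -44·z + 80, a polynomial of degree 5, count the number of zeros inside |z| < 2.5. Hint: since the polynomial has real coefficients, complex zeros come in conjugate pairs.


The zeros of p are: (1 + 1i), (1 - 1i), (-1 + 3i), (-1 - 3i), -4.
Their magnitudes are: 1.414, 1.414, 3.162, 3.162, 4.
Zeros with |z| < R = 2.5: (1 + 1i), (1 - 1i).
Count = 2.
By the argument principle, (1/2πi) ∮_{|z|=R} p'(z)/p(z) dz equals exactly this count.

Number of zeros inside |z| < 2.5: 2.


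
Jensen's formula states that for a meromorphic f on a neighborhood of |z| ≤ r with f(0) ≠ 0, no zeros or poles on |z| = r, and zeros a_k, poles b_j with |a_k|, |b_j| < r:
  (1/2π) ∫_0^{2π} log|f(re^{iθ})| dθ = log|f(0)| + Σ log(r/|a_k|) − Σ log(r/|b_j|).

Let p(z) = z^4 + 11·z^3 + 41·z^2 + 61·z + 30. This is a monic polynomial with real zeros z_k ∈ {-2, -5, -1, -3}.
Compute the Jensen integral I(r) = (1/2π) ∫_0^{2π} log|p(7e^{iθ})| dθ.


Zeros: -5, -3, -2, -1; r = 7.
Inside |z| < r: -5, -3, -2, -1. Outside (|z| ≥ r): ∅.
p(0) = 30, so log|p(0)| = log(30) = 3.4012.
Apply Jensen: I(r) = log|p(0)| + Σ_k log(r/|z_k|), summed over zeros inside |z| < r.
  log(r/|z_k|) for z_k = -2: log(7/2) = 1.2528
  log(r/|z_k|) for z_k = -5: log(7/5) = 0.3365
  log(r/|z_k|) for z_k = -1: log(7/1) = 1.9459
  log(r/|z_k|) for z_k = -3: log(7/3) = 0.8473
Sum over inside zeros: 4.3824.
I(r) = log|p(0)| + (inside sum) = 3.4012 + 4.3824 = 7.7836.
Closed form (all zeros inside, monic): I(r) = n·log(r) = 4·log(7) = 7.7836. ✓

I(r) ≈ 7.7836.


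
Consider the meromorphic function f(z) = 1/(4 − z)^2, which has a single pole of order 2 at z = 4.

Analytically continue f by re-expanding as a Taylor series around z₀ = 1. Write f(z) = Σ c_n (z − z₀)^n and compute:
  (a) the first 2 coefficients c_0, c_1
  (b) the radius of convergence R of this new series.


Let w = z − z₀, so z = z₀ + w.
Then 4 − z = 4 − (z₀ + w) = (4 − z₀) − w = 3 − w.
f(z) = 1/(3 − w)^2 = (1/(3)^2) · (1 − w/(3))^{−2}.
By the binomial series (1−u)^{−2} = Σ_{n≥0} C(n+1, 1) u^n for |u|<1, with u = w/(3):
  c_n = C(n+1, 1) / (3)^(n+2).
  c_0 = 1/(3)^2 = 1/9.
  c_1 = 2/(3)^3 = 2/27.
The series is valid for |w/d| < 1, i.e. |z − z₀| < |d|.
Radius of convergence: R = |4 − z₀| = |3| = 3 (distance from z₀ to the singularity z = 4).

c_0 = 1/9, c_1 = 2/27; R = 3.


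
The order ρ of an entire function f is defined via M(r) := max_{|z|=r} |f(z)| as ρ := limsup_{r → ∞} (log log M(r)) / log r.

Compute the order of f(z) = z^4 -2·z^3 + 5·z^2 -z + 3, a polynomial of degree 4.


|f(z)| ≤ Σ|c_k|·r^k = O(r^4) as r → ∞. Polynomial growth is O(e^{r^ε}) for every ε > 0 (since r^4/e^{r^ε} → 0), so ρ ≤ ε for all ε > 0, i.e. ρ = 0. Every nonconstant polynomial has order 0.
Therefore ρ = 0.

Order ρ = 0.


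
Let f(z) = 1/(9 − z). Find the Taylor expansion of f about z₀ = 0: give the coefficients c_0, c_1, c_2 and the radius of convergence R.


Let w = z − z₀, so z = z₀ + w.
Then 9 − z = 9 − (z₀ + w) = (9 − z₀) − w = 9 − w.
f(z) = 1/(9 − w) = (1/(9)) · 1/(1 − w/(9)) = Σ_{n≥0} w^n / (9)^(n+1).
So c_n = 1/(9)^(n+1):
  c_0 = 1/(9)^1 = 1/9.
  c_1 = 1/(9)^2 = 1/81.
  c_2 = 1/(9)^3 = 1/729.
The series is valid for |w/d| < 1, i.e. |z − z₀| < |d|.
Radius of convergence: R = |9 − z₀| = |9| = 9 (distance from z₀ to the singularity z = 9).

c_0 = 1/9, c_1 = 1/81, c_2 = 1/729; R = 9.


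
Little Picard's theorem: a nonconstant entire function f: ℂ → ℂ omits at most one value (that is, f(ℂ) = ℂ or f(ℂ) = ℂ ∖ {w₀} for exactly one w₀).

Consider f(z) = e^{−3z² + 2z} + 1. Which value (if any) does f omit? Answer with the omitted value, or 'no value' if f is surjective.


Little Picard bounds the complement of f(ℂ) to at most one point.
The exponent g(z) = −3z² + 2z is a nonconstant polynomial, hence surjective onto ℂ. So e^{g(z)} takes every value in {e^w : w ∈ ℂ} = ℂ ∖ {0}. Adding 1 shifts the range to ℂ ∖ {1}. f omits exactly 1.

Omitted value: 1.


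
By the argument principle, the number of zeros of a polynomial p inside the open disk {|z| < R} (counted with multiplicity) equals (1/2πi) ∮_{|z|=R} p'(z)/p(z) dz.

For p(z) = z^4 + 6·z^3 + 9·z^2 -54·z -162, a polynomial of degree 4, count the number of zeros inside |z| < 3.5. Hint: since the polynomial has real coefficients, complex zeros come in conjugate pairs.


The zeros of p are: 3, (-3 + 3i), (-3 - 3i), -3.
Their magnitudes are: 3, 4.243, 4.243, 3.
Zeros with |z| < R = 3.5: 3, -3.
Count = 2.
By the argument principle, (1/2πi) ∮_{|z|=R} p'(z)/p(z) dz equals exactly this count.

Number of zeros inside |z| < 3.5: 2.


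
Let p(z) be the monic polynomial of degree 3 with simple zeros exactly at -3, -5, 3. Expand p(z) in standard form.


The polynomial is p(z) = ∏_{α ∈ S} (z − α), where S = {-3, -5, 3}.
Expanding the product yields: p(z) = z^3 + 5·z^2 -9·z -45.
The resulting polynomial has degree 3 and real coefficients as required.

p(z) = z^3 + 5·z^2 -9·z -45.


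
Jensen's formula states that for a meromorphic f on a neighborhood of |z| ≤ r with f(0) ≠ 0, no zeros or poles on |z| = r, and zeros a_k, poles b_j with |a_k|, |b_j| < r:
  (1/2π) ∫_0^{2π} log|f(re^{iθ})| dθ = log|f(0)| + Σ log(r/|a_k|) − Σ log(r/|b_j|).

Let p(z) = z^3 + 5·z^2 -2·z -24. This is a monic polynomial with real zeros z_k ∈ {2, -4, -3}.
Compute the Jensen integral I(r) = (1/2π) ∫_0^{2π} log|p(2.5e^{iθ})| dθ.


Zeros: -4, -3, 2; r = 2.5.
Inside |z| < r: 2. Outside (|z| ≥ r): -4, -3.
p(0) = -24, so log|p(0)| = log(24) = 3.1781.
Apply Jensen: I(r) = log|p(0)| + Σ_k log(r/|z_k|), summed over zeros inside |z| < r.
  log(r/|z_k|) for z_k = 2: log(2.5/2) = 0.2231
  Outside zeros (-4, -3) contribute nothing to the Jensen sum.
Sum over inside zeros: 0.2231.
I(r) = log|p(0)| + (inside sum) = 3.1781 + 0.2231 = 3.4012.
Note: since some zeros are outside |z| ≤ r, the simplified n·log(r) form does NOT apply — only the inside zeros contribute.

I(r) ≈ 3.4012.


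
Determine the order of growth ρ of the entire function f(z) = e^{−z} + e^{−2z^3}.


Each summand is entire of order 1 and 3 respectively (as in the single-exponential case). The order of a sum is at most the max of the orders, so ρ ≤ 3. For the lower bound: on |z|=r choose arg z so that -2z^3 is real positive; then |e^{-2z^3}| = e^{2r^3} while |e^{-1z}| ≤ e^{1r^1} = o(e^{2r^3}). So |f| ≥ e^{2r^3}(1 − o(1)) and ρ ≥ 3. Hence ρ = max(1, 3) = 3.
Therefore ρ = 3.

Order ρ = 3.


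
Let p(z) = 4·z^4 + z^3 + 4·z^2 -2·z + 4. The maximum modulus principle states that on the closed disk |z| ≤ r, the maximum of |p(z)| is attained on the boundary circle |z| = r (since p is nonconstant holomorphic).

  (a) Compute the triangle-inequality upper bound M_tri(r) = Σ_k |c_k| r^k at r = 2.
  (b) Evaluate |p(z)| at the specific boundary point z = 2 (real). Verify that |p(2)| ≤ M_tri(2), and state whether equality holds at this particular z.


Coefficients: c_0 = 4, c_1 = -2, c_2 = 4, c_3 = 1, c_4 = 4. Radius r = 2.
Part (a). Triangle bound: M_tri(r) = Σ_k |c_k| r^k
  = |4|·2^0 + |-2|·2^1 + |4|·2^2 + |1|·2^3 + |4|·2^4
  = 4 + 4 + 16 + 8 + 64 = 96.
This bounds M(r) := max_{|z|=r} |p(z)| from above; equality holds iff all terms c_k z^k can be made to align in phase at a single z on |z|=r.
Part (b). At z = 2 (real, on the circle |z| = r):
  p(2) = (4)·2^0 + (-2)·2^1 + (4)·2^2 + (1)·2^3 + (4)·2^4 = 88.
  |p(2)| = 88.
Check: |p(2)| = 88 ≤ 96 = M_tri(2). ✓ Equality does not hold at z = 2 (the coefficients have mixed signs, so the terms do not all align in phase there).

M_tri(2) = 96; |p(2)| = 88; equality at z=2: no.


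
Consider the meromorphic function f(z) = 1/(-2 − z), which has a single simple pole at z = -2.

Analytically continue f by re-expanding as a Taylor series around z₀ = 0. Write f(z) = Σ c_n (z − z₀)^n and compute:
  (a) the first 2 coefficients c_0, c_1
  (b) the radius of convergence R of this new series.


Let w = z − z₀, so z = z₀ + w.
Then -2 − z = -2 − (z₀ + w) = (-2 − z₀) − w = -2 − w.
f(z) = 1/(-2 − w) = (1/(-2)) · 1/(1 − w/(-2)) = Σ_{n≥0} w^n / (-2)^(n+1).
So c_n = 1/(-2)^(n+1):
  c_0 = 1/(-2)^1 = -1/2.
  c_1 = 1/(-2)^2 = 1/4.
The series is valid for |w/d| < 1, i.e. |z − z₀| < |d|.
Radius of convergence: R = |-2 − z₀| = |-2| = 2 (distance from z₀ to the singularity z = -2).

c_0 = -1/2, c_1 = 1/4; R = 2.


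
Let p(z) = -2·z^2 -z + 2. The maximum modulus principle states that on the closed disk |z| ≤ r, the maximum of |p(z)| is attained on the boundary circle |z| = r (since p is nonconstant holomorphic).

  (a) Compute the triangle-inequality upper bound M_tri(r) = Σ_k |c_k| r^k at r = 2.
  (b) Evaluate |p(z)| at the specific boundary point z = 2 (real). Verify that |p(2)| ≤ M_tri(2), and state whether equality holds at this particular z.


Coefficients: c_0 = 2, c_1 = -1, c_2 = -2. Radius r = 2.
Part (a). Triangle bound: M_tri(r) = Σ_k |c_k| r^k
  = |2|·2^0 + |-1|·2^1 + |-2|·2^2
  = 2 + 2 + 8 = 12.
This bounds M(r) := max_{|z|=r} |p(z)| from above; equality holds iff all terms c_k z^k can be made to align in phase at a single z on |z|=r.
Part (b). At z = 2 (real, on the circle |z| = r):
  p(2) = (2)·2^0 + (-1)·2^1 + (-2)·2^2 = -8.
  |p(2)| = 8.
Check: |p(2)| = 8 ≤ 12 = M_tri(2). ✓ Equality does not hold at z = 2 (the coefficients have mixed signs, so the terms do not all align in phase there).

M_tri(2) = 12; |p(2)| = 8; equality at z=2: no.


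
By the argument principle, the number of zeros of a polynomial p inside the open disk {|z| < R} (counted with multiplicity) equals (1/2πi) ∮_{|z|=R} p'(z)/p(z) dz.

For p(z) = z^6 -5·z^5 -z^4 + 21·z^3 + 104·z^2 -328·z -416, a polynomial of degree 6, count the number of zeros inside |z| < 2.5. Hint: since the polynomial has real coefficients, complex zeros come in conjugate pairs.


The zeros of p are: (3 + 2i), (3 - 2i), -1, (-2 + 2i), (-2 - 2i), 4.
Their magnitudes are: 3.606, 3.606, 1, 2.828, 2.828, 4.
Zeros with |z| < R = 2.5: -1.
Count = 1.
By the argument principle, (1/2πi) ∮_{|z|=R} p'(z)/p(z) dz equals exactly this count.

Number of zeros inside |z| < 2.5: 1.


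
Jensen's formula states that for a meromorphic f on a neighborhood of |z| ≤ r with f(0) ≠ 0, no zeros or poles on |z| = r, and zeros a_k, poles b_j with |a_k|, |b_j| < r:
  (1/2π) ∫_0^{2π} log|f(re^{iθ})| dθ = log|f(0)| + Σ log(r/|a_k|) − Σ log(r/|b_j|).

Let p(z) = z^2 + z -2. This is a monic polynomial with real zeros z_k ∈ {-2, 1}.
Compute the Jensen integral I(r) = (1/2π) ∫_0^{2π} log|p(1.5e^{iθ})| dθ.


Zeros: -2, 1; r = 1.5.
Inside |z| < r: 1. Outside (|z| ≥ r): -2.
p(0) = -2, so log|p(0)| = log(2) = 0.6931.
Apply Jensen: I(r) = log|p(0)| + Σ_k log(r/|z_k|), summed over zeros inside |z| < r.
  log(r/|z_k|) for z_k = 1: log(1.5/1) = 0.4055
  Outside zeros (-2) contribute nothing to the Jensen sum.
Sum over inside zeros: 0.4055.
I(r) = log|p(0)| + (inside sum) = 0.6931 + 0.4055 = 1.0986.
Note: since some zeros are outside |z| ≤ r, the simplified n·log(r) form does NOT apply — only the inside zeros contribute.

I(r) ≈ 1.0986.


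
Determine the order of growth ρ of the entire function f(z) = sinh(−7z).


sinh(w) is a linear combination of e^{iw} and e^{−iw} (or e^w, e^{−w} in the hyperbolic case), so |sinh(w)| ≤ e^{|w|}. With w = −7z, |w| ≤ 7|z| + 0 = 7r + 0 on |z| = r, giving M(r) ≤ e^{7r + 0}, so ρ ≤ 1. On a suitable ray (z = it for sin/cos; z = t for sinh/cosh, t real → ∞), |sinh(−7z)| grows like e^{7|t|}/2, so ρ ≥ 1. Hence ρ = 1.
Therefore ρ = 1.

Order ρ = 1.


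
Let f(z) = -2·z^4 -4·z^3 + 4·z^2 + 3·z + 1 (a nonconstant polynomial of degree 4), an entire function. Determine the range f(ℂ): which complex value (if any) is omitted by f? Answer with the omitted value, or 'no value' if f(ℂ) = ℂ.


Little Picard bounds the complement of f(ℂ) to at most one point.
For every w ∈ ℂ, the equation p(z) − w = 0 is a nonconstant polynomial in z and hence has at least one root by the fundamental theorem of algebra. So p is surjective onto ℂ, omitting no value.

Omitted value: no value.


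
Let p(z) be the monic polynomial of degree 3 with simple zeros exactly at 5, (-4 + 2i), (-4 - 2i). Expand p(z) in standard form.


The polynomial is p(z) = ∏_{α ∈ S} (z − α), where S = {5, (-4 + 2i), (-4 - 2i)}.
Expanding the product yields: p(z) = z^3 + 3·z^2 -20·z -100.
Note conjugate pairs combine to real quadratics: (z − (-4+2i))(z − (-4−2i)) = z² + 8z + 20.
The resulting polynomial has degree 3 and real coefficients as required.

p(z) = z^3 + 3·z^2 -20·z -100.


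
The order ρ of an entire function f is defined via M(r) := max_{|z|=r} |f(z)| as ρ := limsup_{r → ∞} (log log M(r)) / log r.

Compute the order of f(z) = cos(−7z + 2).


cos(w) is a linear combination of e^{iw} and e^{−iw} (or e^w, e^{−w} in the hyperbolic case), so |cos(w)| ≤ e^{|w|}. With w = −7z + 2, |w| ≤ 7|z| + 2 = 7r + 2 on |z| = r, giving M(r) ≤ e^{7r + 2}, so ρ ≤ 1. On a suitable ray (z = it for sin/cos; z = t for sinh/cosh, t real → ∞), |cos(−7z + 2)| grows like e^{7|t|}/2, so ρ ≥ 1. Hence ρ = 1.
Therefore ρ = 1.

Order ρ = 1.


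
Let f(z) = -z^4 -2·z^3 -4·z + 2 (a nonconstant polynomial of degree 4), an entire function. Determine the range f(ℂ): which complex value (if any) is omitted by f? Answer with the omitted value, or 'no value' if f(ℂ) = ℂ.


Little Picard bounds the complement of f(ℂ) to at most one point.
For every w ∈ ℂ, the equation p(z) − w = 0 is a nonconstant polynomial in z and hence has at least one root by the fundamental theorem of algebra. So p is surjective onto ℂ, omitting no value.

Omitted value: no value.


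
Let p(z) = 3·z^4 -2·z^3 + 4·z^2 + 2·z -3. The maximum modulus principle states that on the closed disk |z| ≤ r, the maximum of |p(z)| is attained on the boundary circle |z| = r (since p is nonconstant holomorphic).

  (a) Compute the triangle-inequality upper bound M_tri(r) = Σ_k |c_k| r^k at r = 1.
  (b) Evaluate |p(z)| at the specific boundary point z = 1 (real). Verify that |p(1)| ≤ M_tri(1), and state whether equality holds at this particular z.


Coefficients: c_0 = -3, c_1 = 2, c_2 = 4, c_3 = -2, c_4 = 3. Radius r = 1.
Part (a). Triangle bound: M_tri(r) = Σ_k |c_k| r^k
  = |-3|·1^0 + |2|·1^1 + |4|·1^2 + |-2|·1^3 + |3|·1^4
  = 3 + 2 + 4 + 2 + 3 = 14.
This bounds M(r) := max_{|z|=r} |p(z)| from above; equality holds iff all terms c_k z^k can be made to align in phase at a single z on |z|=r.
Part (b). At z = 1 (real, on the circle |z| = r):
  p(1) = (-3)·1^0 + (2)·1^1 + (4)·1^2 + (-2)·1^3 + (3)·1^4 = 4.
  |p(1)| = 4.
Check: |p(1)| = 4 ≤ 14 = M_tri(1). ✓ Equality does not hold at z = 1 (the coefficients have mixed signs, so the terms do not all align in phase there).

M_tri(1) = 14; |p(1)| = 4; equality at z=1: no.


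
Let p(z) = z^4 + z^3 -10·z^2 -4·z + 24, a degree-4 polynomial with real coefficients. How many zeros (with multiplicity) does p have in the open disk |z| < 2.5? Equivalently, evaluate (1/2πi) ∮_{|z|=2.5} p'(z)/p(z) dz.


The zeros of p are: -3, 2, -2, 2.
Their magnitudes are: 3, 2, 2, 2.
Zeros with |z| < R = 2.5: 2, -2, 2.
Count = 3.
By the argument principle, (1/2πi) ∮_{|z|=R} p'(z)/p(z) dz equals exactly this count.

Number of zeros inside |z| < 2.5: 3.


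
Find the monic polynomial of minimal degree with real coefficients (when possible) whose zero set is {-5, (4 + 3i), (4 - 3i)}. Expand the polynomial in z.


The polynomial is p(z) = ∏_{α ∈ S} (z − α), where S = {-5, (4 + 3i), (4 - 3i)}.
Expanding the product yields: p(z) = z^3 -3·z^2 -15·z + 125.
Note conjugate pairs combine to real quadratics: (z − (4+3i))(z − (4−3i)) = z² − 8z + 25.
The resulting polynomial has degree 3 and real coefficients as required.

p(z) = z^3 -3·z^2 -15·z + 125.
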